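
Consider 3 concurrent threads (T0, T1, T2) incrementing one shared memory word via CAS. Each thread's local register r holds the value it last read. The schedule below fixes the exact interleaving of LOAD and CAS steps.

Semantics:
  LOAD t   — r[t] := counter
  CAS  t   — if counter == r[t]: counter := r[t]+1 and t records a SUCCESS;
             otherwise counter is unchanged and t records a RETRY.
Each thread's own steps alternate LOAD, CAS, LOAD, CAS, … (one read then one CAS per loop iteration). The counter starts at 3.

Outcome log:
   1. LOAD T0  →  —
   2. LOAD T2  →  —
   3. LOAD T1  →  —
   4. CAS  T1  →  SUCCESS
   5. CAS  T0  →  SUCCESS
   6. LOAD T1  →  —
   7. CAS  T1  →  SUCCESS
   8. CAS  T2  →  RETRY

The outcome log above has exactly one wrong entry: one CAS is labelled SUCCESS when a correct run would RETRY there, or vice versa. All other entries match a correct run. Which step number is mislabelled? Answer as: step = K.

step = 5

Correct run:
T0 LOAD — after: cnt=3, r=3 — load
T2 LOAD — after: cnt=3, r=3 — load
T1 LOAD — after: cnt=3, r=3 — load
T1 CAS — after: cnt=4, r=3 — ok
T0 CAS — after: cnt=4, r=3 — retry
T1 LOAD — after: cnt=4, r=4 — load
T1 CAS — after: cnt=5, r=4 — ok
T2 CAS — after: cnt=5, r=3 — retry
Flip is step 5.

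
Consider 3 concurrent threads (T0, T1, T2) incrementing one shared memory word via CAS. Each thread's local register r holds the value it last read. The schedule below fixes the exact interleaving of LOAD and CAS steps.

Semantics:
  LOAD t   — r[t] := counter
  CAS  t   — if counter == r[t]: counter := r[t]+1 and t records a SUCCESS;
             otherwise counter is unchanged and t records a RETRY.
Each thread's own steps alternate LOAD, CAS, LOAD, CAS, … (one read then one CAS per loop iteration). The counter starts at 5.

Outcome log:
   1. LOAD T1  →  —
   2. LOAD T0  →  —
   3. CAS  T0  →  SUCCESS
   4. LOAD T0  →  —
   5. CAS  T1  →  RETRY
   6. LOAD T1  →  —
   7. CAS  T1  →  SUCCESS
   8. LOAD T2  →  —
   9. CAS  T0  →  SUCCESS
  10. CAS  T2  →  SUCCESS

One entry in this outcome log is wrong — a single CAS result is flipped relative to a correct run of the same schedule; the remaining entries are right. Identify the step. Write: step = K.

Re-executing:
#1 T1 reads 5
#2 T0 reads 5
#3 T0 CAS(5→6) writes; counter now 6
#4 T0 reads 6
#5 T1 CAS(5→6) fails; counter now 6
#6 T1 reads 6
#7 T1 CAS(6→7) writes; counter now 7
#8 T2 reads 7
#9 T0 CAS(6→7) fails; counter now 7
#10 T2 CAS(7→8) writes; counter now 8
Flip is step 9.

step = 9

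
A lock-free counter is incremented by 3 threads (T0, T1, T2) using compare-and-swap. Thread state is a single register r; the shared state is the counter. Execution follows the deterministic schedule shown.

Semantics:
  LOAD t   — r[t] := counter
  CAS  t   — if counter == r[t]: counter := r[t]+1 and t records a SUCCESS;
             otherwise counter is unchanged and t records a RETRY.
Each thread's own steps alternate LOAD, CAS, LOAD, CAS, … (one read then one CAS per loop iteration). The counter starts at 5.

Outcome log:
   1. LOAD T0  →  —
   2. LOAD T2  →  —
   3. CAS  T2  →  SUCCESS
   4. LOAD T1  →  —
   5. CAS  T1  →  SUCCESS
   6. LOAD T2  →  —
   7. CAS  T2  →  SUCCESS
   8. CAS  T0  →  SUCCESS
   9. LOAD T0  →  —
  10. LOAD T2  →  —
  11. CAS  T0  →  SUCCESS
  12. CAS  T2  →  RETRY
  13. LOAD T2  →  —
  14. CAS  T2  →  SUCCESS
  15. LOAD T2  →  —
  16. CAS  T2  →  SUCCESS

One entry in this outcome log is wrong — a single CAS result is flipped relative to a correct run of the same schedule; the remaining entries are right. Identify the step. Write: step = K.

step = 8

Re-executing:
#1 T0 reads 5
#2 T2 reads 5
#3 T2 CAS(5→6) writes; counter now 6
#4 T1 reads 6
#5 T1 CAS(6→7) writes; counter now 7
#6 T2 reads 7
#7 T2 CAS(7→8) writes; counter now 8
#8 T0 CAS(5→6) fails; counter now 8
#9 T0 reads 8
#10 T2 reads 8
#11 T0 CAS(8→9) writes; counter now 9
#12 T2 CAS(8→9) fails; counter now 9
#13 T2 reads 9
#14 T2 CAS(9→10) writes; counter now 10
#15 T2 reads 10
#16 T2 CAS(10→11) writes; counter now 11
Mismatch at 8.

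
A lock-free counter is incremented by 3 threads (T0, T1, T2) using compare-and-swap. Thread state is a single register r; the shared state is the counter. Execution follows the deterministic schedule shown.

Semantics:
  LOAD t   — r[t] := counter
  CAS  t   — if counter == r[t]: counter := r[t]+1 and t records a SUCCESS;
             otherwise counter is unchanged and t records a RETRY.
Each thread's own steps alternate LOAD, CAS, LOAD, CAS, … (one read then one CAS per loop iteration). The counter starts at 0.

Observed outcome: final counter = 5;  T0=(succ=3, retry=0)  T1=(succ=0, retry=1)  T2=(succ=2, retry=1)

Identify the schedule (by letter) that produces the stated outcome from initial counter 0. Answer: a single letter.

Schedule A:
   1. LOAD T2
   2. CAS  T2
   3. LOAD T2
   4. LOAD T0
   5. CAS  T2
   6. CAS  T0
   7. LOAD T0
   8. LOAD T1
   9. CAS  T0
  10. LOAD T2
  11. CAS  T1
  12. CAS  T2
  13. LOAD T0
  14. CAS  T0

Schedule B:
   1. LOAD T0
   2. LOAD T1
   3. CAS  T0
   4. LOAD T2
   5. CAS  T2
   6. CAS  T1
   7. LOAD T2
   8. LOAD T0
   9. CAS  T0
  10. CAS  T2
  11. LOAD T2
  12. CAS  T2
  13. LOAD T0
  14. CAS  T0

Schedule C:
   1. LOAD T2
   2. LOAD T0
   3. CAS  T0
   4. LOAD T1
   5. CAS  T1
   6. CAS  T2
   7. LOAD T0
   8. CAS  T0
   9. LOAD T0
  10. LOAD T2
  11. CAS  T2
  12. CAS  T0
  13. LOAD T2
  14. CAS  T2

Simulating candidate B:
#1 T0 reads 0
#2 T1 reads 0
#3 T0 CAS(0→1) writes; counter now 1
#4 T2 reads 1
#5 T2 CAS(1→2) writes; counter now 2
#6 T1 CAS(0→1) fails; counter now 2
#7 T2 reads 2
#8 T0 reads 2
#9 T0 CAS(2→3) writes; counter now 3
#10 T2 CAS(2→3) fails; counter now 3
#11 T2 reads 3
#12 T2 CAS(3→4) writes; counter now 4
#13 T0 reads 4
#14 T0 CAS(4→5) writes; counter now 5

B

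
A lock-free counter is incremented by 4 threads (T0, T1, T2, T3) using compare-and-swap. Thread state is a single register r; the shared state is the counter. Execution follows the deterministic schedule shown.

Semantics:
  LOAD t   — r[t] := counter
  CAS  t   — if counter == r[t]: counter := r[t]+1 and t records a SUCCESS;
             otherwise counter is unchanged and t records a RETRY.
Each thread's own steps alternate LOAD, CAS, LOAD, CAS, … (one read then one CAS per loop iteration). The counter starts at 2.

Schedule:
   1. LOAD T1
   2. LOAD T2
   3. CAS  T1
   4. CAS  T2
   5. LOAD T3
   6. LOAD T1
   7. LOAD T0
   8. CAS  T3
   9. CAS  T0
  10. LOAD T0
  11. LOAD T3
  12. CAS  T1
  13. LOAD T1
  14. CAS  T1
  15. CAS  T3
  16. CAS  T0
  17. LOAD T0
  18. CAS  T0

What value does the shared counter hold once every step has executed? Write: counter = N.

counter = 6

[1] T1.load  rd  (counter 2, T1.r 2)
[2] T2.load  rd  (counter 2, T2.r 2)
[3] T1.cas  hit  (counter 3, T1.r 2)
[4] T2.cas  miss  (counter 3, T2.r 2)
[5] T3.load  rd  (counter 3, T3.r 3)
[6] T1.load  rd  (counter 3, T1.r 3)
[7] T0.load  rd  (counter 3, T0.r 3)
[8] T3.cas  hit  (counter 4, T3.r 3)
[9] T0.cas  miss  (counter 4, T0.r 3)
[10] T0.load  rd  (counter 4, T0.r 4)
[11] T3.load  rd  (counter 4, T3.r 4)
[12] T1.cas  miss  (counter 4, T1.r 3)
[13] T1.load  rd  (counter 4, T1.r 4)
[14] T1.cas  hit  (counter 5, T1.r 4)
[15] T3.cas  miss  (counter 5, T3.r 4)
[16] T0.cas  miss  (counter 5, T0.r 4)
[17] T0.load  rd  (counter 5, T0.r 5)
[18] T0.cas  hit  (counter 6, T0.r 5)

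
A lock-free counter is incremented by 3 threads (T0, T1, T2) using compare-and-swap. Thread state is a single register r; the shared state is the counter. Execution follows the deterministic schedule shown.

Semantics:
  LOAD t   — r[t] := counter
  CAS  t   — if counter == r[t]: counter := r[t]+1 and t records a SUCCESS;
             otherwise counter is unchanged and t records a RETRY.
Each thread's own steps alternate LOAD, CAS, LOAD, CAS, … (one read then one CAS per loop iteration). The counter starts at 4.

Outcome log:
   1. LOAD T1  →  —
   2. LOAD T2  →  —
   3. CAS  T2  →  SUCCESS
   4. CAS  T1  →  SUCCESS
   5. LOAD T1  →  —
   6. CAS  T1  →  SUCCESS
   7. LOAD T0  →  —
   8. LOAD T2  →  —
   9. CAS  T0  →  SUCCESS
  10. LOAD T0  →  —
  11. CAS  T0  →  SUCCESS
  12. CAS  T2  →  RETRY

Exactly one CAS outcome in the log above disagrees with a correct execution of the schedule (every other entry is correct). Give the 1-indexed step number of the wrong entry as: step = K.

step = 4

Reference trace:
[1] T1.load  rd  (counter 4, T1.r 4)
[2] T2.load  rd  (counter 4, T2.r 4)
[3] T2.cas  hit  (counter 5, T2.r 4)
[4] T1.cas  miss  (counter 5, T1.r 4)
[5] T1.load  rd  (counter 5, T1.r 5)
[6] T1.cas  hit  (counter 6, T1.r 5)
[7] T0.load  rd  (counter 6, T0.r 6)
[8] T2.load  rd  (counter 6, T2.r 6)
[9] T0.cas  hit  (counter 7, T0.r 6)
[10] T0.load  rd  (counter 7, T0.r 7)
[11] T0.cas  hit  (counter 8, T0.r 7)
[12] T2.cas  miss  (counter 8, T2.r 6)
Flip is step 4.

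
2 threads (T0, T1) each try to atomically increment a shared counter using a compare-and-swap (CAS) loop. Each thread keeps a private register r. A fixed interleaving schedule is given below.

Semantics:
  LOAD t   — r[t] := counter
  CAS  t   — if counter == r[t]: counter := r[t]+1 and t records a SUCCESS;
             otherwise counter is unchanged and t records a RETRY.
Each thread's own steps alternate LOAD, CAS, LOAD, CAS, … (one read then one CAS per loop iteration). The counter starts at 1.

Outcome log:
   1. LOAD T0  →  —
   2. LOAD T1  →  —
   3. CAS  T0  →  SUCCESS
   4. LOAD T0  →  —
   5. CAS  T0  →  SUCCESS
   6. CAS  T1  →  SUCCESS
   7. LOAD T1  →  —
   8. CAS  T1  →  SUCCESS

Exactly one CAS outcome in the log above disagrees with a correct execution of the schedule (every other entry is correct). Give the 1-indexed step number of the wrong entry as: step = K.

step = 6

Re-executing:
[1] T0.load  rd  (counter 1, T0.r 1)
[2] T1.load  rd  (counter 1, T1.r 1)
[3] T0.cas  hit  (counter 2, T0.r 1)
[4] T0.load  rd  (counter 2, T0.r 2)
[5] T0.cas  hit  (counter 3, T0.r 2)
[6] T1.cas  miss  (counter 3, T1.r 1)
[7] T1.load  rd  (counter 3, T1.r 3)
[8] T1.cas  hit  (counter 4, T1.r 3)
Mismatch at 6.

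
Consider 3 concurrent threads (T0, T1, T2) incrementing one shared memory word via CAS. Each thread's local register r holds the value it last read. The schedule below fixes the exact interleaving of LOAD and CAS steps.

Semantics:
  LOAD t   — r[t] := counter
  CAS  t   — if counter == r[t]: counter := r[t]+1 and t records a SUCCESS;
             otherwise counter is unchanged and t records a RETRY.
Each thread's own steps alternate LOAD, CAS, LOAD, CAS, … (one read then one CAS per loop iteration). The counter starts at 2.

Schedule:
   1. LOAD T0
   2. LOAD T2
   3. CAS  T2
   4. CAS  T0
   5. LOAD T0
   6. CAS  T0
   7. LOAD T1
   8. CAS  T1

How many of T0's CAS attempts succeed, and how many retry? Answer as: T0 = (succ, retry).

1. LOAD T0 → mem=2 r[T0]=2 [LOAD]
2. LOAD T2 → mem=2 r[T2]=2 [LOAD]
3. CAS T2 → mem=3 r[T2]=2 [OK]
4. CAS T0 → mem=3 r[T0]=2 [RETRY]
5. LOAD T0 → mem=3 r[T0]=3 [LOAD]
6. CAS T0 → mem=4 r[T0]=3 [OK]
7. LOAD T1 → mem=4 r[T1]=4 [LOAD]
8. CAS T1 → mem=5 r[T1]=4 [OK]

T0 = (1, 1)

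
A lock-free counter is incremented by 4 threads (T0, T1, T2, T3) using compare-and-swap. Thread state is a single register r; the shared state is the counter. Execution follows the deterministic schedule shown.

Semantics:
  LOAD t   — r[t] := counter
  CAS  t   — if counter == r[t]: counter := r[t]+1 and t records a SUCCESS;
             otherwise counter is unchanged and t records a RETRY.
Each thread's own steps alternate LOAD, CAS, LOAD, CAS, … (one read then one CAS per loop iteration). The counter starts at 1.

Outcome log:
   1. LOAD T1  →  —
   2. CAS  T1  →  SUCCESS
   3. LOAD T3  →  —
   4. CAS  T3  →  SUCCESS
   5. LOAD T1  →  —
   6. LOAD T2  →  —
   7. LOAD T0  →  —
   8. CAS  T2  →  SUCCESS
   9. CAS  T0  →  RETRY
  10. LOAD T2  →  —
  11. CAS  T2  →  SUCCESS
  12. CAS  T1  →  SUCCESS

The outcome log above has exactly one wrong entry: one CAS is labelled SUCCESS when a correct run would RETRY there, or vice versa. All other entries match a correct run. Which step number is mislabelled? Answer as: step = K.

Correct run:
#1 T1 reads 1
#2 T1 CAS(1→2) writes; counter now 2
#3 T3 reads 2
#4 T3 CAS(2→3) writes; counter now 3
#5 T1 reads 3
#6 T2 reads 3
#7 T0 reads 3
#8 T2 CAS(3→4) writes; counter now 4
#9 T0 CAS(3→4) fails; counter now 4
#10 T2 reads 4
#11 T2 CAS(4→5) writes; counter now 5
#12 T1 CAS(3→4) fails; counter now 5
Log disagrees first at step 12.

step = 12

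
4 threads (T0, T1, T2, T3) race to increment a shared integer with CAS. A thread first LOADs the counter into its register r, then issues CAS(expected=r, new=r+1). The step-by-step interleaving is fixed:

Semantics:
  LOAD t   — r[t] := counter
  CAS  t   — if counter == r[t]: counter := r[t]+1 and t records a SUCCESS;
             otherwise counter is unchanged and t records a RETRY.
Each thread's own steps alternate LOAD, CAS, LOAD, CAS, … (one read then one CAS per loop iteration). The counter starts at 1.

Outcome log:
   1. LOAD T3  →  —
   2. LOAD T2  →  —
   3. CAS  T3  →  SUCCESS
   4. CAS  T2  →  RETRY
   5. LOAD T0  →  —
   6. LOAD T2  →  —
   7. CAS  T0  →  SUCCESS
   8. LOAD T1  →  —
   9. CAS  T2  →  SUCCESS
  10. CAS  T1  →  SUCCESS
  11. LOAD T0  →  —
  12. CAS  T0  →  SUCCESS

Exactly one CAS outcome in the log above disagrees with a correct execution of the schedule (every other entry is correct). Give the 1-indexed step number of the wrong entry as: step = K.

Correct run:
1. LOAD T3 → mem=1 r[T3]=1 [LOAD]
2. LOAD T2 → mem=1 r[T2]=1 [LOAD]
3. CAS T3 → mem=2 r[T3]=1 [OK]
4. CAS T2 → mem=2 r[T2]=1 [RETRY]
5. LOAD T0 → mem=2 r[T0]=2 [LOAD]
6. LOAD T2 → mem=2 r[T2]=2 [LOAD]
7. CAS T0 → mem=3 r[T0]=2 [OK]
8. LOAD T1 → mem=3 r[T1]=3 [LOAD]
9. CAS T2 → mem=3 r[T2]=2 [RETRY]
10. CAS T1 → mem=4 r[T1]=3 [OK]
11. LOAD T0 → mem=4 r[T0]=4 [LOAD]
12. CAS T0 → mem=5 r[T0]=4 [OK]
Flip is step 9.

step = 9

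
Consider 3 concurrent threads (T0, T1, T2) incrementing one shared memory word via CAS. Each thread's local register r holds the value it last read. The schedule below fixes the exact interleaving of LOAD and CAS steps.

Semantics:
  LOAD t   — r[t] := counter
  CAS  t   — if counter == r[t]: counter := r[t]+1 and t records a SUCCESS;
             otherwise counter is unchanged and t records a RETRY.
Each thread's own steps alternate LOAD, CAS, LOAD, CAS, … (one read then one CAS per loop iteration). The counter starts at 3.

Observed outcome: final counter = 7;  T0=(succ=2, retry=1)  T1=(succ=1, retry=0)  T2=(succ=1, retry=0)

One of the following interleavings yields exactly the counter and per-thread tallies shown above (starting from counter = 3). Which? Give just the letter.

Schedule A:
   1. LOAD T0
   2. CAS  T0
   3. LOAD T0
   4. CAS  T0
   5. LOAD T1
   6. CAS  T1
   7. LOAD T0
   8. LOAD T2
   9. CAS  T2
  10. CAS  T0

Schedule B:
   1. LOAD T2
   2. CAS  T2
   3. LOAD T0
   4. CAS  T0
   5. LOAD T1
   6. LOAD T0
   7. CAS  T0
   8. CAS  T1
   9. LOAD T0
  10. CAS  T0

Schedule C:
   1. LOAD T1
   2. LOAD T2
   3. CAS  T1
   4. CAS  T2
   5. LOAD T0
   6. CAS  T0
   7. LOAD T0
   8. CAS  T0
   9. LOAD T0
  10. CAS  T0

Run A:
[1] T0.load  rd  (counter 3, T0.r 3)
[2] T0.cas  hit  (counter 4, T0.r 3)
[3] T0.load  rd  (counter 4, T0.r 4)
[4] T0.cas  hit  (counter 5, T0.r 4)
[5] T1.load  rd  (counter 5, T1.r 5)
[6] T1.cas  hit  (counter 6, T1.r 5)
[7] T0.load  rd  (counter 6, T0.r 6)
[8] T2.load  rd  (counter 6, T2.r 6)
[9] T2.cas  hit  (counter 7, T2.r 6)
[10] T0.cas  miss  (counter 7, T0.r 6)

A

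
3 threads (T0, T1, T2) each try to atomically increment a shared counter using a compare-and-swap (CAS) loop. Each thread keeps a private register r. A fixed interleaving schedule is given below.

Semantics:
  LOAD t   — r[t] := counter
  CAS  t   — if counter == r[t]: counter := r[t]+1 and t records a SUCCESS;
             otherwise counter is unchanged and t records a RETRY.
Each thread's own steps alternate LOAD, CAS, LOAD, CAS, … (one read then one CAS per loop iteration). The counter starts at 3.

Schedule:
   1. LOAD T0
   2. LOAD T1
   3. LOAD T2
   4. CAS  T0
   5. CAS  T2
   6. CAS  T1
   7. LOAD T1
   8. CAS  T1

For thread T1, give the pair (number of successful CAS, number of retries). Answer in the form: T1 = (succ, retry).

T0 LOAD — after: cnt=3, r=3 — load
T1 LOAD — after: cnt=3, r=3 — load
T2 LOAD — after: cnt=3, r=3 — load
T0 CAS — after: cnt=4, r=3 — ok
T2 CAS — after: cnt=4, r=3 — retry
T1 CAS — after: cnt=4, r=3 — retry
T1 LOAD — after: cnt=4, r=4 — load
T1 CAS — after: cnt=5, r=4 — ok

T1 = (1, 1)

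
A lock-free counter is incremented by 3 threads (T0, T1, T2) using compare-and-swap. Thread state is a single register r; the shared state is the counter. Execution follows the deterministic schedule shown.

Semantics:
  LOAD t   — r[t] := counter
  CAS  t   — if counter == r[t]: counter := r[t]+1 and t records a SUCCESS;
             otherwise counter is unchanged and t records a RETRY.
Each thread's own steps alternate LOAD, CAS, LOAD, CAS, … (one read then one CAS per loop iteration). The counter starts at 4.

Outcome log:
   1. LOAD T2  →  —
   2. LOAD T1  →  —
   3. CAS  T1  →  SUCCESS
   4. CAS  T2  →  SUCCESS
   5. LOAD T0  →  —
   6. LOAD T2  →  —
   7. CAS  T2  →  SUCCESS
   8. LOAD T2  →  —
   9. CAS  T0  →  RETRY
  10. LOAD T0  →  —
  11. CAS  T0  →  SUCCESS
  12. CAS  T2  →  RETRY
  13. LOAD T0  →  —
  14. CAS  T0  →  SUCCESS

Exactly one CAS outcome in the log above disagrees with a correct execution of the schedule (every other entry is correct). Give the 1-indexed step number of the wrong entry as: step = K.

Reference trace:
   1) LOAD T2:  M=4  r_T2=4
   2) LOAD T1:  M=4  r_T1=4
   3) CAS  T1:  M=5  r_T1=4 ✓
   4) CAS  T2:  M=5  r_T2=4 ✗
   5) LOAD T0:  M=5  r_T0=5
   6) LOAD T2:  M=5  r_T2=5
   7) CAS  T2:  M=6  r_T2=5 ✓
   8) LOAD T2:  M=6  r_T2=6
   9) CAS  T0:  M=6  r_T0=5 ✗
  10) LOAD T0:  M=6  r_T0=6
  11) CAS  T0:  M=7  r_T0=6 ✓
  12) CAS  T2:  M=7  r_T2=6 ✗
  13) LOAD T0:  M=7  r_T0=7
  14) CAS  T0:  M=8  r_T0=7 ✓
Log disagrees first at step 4.

step = 4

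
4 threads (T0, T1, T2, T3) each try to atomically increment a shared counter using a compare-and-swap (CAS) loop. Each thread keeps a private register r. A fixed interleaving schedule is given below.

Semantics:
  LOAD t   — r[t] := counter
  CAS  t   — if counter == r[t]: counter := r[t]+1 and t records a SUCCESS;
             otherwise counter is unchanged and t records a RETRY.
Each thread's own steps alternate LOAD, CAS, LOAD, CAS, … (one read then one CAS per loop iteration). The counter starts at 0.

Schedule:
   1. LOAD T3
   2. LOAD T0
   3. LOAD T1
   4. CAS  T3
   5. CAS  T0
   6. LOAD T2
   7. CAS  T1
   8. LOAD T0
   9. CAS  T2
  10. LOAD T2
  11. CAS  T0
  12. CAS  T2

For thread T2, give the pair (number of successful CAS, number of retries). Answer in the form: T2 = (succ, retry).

T2 = (2, 0)

   1) LOAD T3:  M=0  r_T3=0
   2) LOAD T0:  M=0  r_T0=0
   3) LOAD T1:  M=0  r_T1=0
   4) CAS  T3:  M=1  r_T3=0 ✓
   5) CAS  T0:  M=1  r_T0=0 ✗
   6) LOAD T2:  M=1  r_T2=1
   7) CAS  T1:  M=1  r_T1=0 ✗
   8) LOAD T0:  M=1  r_T0=1
   9) CAS  T2:  M=2  r_T2=1 ✓
  10) LOAD T2:  M=2  r_T2=2
  11) CAS  T0:  M=2  r_T0=1 ✗
  12) CAS  T2:  M=3  r_T2=2 ✓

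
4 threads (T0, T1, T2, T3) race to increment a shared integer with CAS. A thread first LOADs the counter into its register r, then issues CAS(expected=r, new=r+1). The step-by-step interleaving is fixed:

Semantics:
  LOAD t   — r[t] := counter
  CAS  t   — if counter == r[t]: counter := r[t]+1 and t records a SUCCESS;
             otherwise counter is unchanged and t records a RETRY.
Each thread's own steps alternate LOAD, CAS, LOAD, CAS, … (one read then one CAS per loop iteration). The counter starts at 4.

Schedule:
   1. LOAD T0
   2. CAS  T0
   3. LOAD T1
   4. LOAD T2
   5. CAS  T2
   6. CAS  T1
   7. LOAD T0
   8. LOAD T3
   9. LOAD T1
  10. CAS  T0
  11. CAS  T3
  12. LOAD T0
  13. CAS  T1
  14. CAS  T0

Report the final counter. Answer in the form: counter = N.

step 1: T0 LOAD ⇒ load; ctr=4 reg=4
step 2: T0 CAS ⇒ ok; ctr=5 reg=4
step 3: T1 LOAD ⇒ load; ctr=5 reg=5
step 4: T2 LOAD ⇒ load; ctr=5 reg=5
step 5: T2 CAS ⇒ ok; ctr=6 reg=5
step 6: T1 CAS ⇒ retry; ctr=6 reg=5
step 7: T0 LOAD ⇒ load; ctr=6 reg=6
step 8: T3 LOAD ⇒ load; ctr=6 reg=6
step 9: T1 LOAD ⇒ load; ctr=6 reg=6
step 10: T0 CAS ⇒ ok; ctr=7 reg=6
step 11: T3 CAS ⇒ retry; ctr=7 reg=6
step 12: T0 LOAD ⇒ load; ctr=7 reg=7
step 13: T1 CAS ⇒ retry; ctr=7 reg=6
step 14: T0 CAS ⇒ ok; ctr=8 reg=7

counter = 8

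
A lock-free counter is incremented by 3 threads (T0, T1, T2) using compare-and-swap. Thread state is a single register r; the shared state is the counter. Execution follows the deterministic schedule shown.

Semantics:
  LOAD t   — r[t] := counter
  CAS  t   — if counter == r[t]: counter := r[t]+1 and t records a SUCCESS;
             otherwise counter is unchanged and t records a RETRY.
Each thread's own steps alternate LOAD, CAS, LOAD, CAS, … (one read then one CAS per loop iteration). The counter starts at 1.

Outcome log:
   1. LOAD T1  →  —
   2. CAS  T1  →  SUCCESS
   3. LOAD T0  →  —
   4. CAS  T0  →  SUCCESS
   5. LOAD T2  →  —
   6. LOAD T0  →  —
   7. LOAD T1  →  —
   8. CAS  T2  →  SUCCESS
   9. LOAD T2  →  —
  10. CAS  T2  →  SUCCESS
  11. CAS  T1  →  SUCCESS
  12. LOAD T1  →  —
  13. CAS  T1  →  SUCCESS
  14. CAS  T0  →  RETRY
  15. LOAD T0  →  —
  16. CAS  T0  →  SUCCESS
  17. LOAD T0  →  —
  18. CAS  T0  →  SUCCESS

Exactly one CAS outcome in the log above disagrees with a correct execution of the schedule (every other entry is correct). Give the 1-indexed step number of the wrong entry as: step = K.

Reference trace:
#1 T1 reads 1
#2 T1 CAS(1→2) writes; counter now 2
#3 T0 reads 2
#4 T0 CAS(2→3) writes; counter now 3
#5 T2 reads 3
#6 T0 reads 3
#7 T1 reads 3
#8 T2 CAS(3→4) writes; counter now 4
#9 T2 reads 4
#10 T2 CAS(4→5) writes; counter now 5
#11 T1 CAS(3→4) fails; counter now 5
#12 T1 reads 5
#13 T1 CAS(5→6) writes; counter now 6
#14 T0 CAS(3→4) fails; counter now 6
#15 T0 reads 6
#16 T0 CAS(6→7) writes; counter now 7
#17 T0 reads 7
#18 T0 CAS(7→8) writes; counter now 8
Mismatch at 11.

step = 11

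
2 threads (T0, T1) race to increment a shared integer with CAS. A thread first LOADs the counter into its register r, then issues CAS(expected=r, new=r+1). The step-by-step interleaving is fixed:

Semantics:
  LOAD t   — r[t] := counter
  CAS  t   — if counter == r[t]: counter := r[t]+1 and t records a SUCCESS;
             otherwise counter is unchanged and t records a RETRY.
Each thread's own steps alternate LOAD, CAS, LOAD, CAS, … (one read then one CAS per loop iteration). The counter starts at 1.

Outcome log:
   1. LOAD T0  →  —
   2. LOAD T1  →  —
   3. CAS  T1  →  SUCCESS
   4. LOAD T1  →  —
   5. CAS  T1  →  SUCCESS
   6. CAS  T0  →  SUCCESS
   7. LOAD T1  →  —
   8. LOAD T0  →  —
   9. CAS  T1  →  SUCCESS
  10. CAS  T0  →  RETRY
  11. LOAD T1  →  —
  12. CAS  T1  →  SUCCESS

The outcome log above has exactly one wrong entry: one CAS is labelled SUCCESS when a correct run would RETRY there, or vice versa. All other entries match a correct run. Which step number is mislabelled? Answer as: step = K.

Correct run:
1. LOAD T0 → mem=1 r[T0]=1 [LOAD]
2. LOAD T1 → mem=1 r[T1]=1 [LOAD]
3. CAS T1 → mem=2 r[T1]=1 [OK]
4. LOAD T1 → mem=2 r[T1]=2 [LOAD]
5. CAS T1 → mem=3 r[T1]=2 [OK]
6. CAS T0 → mem=3 r[T0]=1 [RETRY]
7. LOAD T1 → mem=3 r[T1]=3 [LOAD]
8. LOAD T0 → mem=3 r[T0]=3 [LOAD]
9. CAS T1 → mem=4 r[T1]=3 [OK]
10. CAS T0 → mem=4 r[T0]=3 [RETRY]
11. LOAD T1 → mem=4 r[T1]=4 [LOAD]
12. CAS T1 → mem=5 r[T1]=4 [OK]
Log disagrees first at step 6.

step = 6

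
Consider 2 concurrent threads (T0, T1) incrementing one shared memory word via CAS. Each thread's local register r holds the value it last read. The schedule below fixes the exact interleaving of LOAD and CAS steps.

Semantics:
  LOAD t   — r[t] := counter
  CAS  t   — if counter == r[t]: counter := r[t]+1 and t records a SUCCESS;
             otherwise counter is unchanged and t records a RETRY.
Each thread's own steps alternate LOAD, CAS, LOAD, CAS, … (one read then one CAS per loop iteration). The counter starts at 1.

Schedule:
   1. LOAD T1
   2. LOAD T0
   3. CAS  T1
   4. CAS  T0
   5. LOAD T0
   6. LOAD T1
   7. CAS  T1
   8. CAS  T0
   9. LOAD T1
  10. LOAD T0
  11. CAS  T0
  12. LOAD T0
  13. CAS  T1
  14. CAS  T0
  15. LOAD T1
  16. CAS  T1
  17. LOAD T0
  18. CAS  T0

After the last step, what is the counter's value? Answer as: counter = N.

counter = 7

   1) LOAD T1:  M=1  r_T1=1
   2) LOAD T0:  M=1  r_T0=1
   3) CAS  T1:  M=2  r_T1=1 ✓
   4) CAS  T0:  M=2  r_T0=1 ✗
   5) LOAD T0:  M=2  r_T0=2
   6) LOAD T1:  M=2  r_T1=2
   7) CAS  T1:  M=3  r_T1=2 ✓
   8) CAS  T0:  M=3  r_T0=2 ✗
   9) LOAD T1:  M=3  r_T1=3
  10) LOAD T0:  M=3  r_T0=3
  11) CAS  T0:  M=4  r_T0=3 ✓
  12) LOAD T0:  M=4  r_T0=4
  13) CAS  T1:  M=4  r_T1=3 ✗
  14) CAS  T0:  M=5  r_T0=4 ✓
  15) LOAD T1:  M=5  r_T1=5
  16) CAS  T1:  M=6  r_T1=5 ✓
  17) LOAD T0:  M=6  r_T0=6
  18) CAS  T0:  M=7  r_T0=6 ✓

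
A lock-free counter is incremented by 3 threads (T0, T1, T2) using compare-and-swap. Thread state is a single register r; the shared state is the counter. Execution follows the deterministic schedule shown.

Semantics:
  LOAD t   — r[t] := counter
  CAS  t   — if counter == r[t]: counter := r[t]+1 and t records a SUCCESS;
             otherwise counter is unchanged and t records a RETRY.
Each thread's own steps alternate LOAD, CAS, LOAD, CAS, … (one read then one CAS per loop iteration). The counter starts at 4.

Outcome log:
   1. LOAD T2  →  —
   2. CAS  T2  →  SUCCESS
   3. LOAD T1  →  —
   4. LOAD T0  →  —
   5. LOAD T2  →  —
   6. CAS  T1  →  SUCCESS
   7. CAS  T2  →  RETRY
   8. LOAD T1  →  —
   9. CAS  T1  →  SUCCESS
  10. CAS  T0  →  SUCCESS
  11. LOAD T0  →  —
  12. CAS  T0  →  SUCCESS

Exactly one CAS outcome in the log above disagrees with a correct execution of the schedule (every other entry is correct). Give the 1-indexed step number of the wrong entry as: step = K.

Correct run:
#1 T2 reads 4
#2 T2 CAS(4→5) writes; counter now 5
#3 T1 reads 5
#4 T0 reads 5
#5 T2 reads 5
#6 T1 CAS(5→6) writes; counter now 6
#7 T2 CAS(5→6) fails; counter now 6
#8 T1 reads 6
#9 T1 CAS(6→7) writes; counter now 7
#10 T0 CAS(5→6) fails; counter now 7
#11 T0 reads 7
#12 T0 CAS(7→8) writes; counter now 8
Flip is step 10.

step = 10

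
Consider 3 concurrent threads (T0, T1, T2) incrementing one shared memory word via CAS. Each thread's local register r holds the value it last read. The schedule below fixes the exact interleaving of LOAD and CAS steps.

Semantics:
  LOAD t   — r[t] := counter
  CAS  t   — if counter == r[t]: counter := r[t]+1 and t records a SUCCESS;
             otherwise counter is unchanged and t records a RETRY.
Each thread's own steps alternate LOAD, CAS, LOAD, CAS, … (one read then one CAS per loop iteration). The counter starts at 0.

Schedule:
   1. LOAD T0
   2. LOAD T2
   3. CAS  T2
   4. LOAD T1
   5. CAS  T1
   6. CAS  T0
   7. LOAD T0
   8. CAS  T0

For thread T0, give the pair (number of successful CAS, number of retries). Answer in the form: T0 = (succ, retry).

T0 LOAD — after: cnt=0, r=0 — load
T2 LOAD — after: cnt=0, r=0 — load
T2 CAS — after: cnt=1, r=0 — ok
T1 LOAD — after: cnt=1, r=1 — load
T1 CAS — after: cnt=2, r=1 — ok
T0 CAS — after: cnt=2, r=0 — retry
T0 LOAD — after: cnt=2, r=2 — load
T0 CAS — after: cnt=3, r=2 — ok

T0 = (1, 1)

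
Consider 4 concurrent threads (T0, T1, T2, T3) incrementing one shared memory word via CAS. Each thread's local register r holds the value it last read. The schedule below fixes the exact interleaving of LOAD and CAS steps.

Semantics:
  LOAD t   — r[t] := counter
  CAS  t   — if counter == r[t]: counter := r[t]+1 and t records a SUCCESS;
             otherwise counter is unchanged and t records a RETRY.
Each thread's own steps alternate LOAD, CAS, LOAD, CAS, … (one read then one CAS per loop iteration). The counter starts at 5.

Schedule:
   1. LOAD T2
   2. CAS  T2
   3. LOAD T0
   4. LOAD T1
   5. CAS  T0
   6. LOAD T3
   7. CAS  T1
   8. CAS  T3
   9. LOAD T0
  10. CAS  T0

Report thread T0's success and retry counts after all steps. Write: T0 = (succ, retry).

step 1: T2 LOAD ⇒ load; ctr=5 reg=5
step 2: T2 CAS ⇒ ok; ctr=6 reg=5
step 3: T0 LOAD ⇒ load; ctr=6 reg=6
step 4: T1 LOAD ⇒ load; ctr=6 reg=6
step 5: T0 CAS ⇒ ok; ctr=7 reg=6
step 6: T3 LOAD ⇒ load; ctr=7 reg=7
step 7: T1 CAS ⇒ retry; ctr=7 reg=6
step 8: T3 CAS ⇒ ok; ctr=8 reg=7
step 9: T0 LOAD ⇒ load; ctr=8 reg=8
step 10: T0 CAS ⇒ ok; ctr=9 reg=8

T0 = (2, 0)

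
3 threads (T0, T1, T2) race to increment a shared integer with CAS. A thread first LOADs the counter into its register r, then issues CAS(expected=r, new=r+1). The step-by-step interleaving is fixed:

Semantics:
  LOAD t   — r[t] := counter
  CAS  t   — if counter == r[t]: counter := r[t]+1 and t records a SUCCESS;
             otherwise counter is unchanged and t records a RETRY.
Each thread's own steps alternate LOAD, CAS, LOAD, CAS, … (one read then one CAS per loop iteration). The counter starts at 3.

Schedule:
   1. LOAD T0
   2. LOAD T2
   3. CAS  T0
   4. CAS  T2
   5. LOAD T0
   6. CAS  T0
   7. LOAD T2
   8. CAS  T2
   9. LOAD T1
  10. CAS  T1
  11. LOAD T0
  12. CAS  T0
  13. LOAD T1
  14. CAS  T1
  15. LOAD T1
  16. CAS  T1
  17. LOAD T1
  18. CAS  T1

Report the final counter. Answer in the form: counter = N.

step 1: T0 LOAD ⇒ load; ctr=3 reg=3
step 2: T2 LOAD ⇒ load; ctr=3 reg=3
step 3: T0 CAS ⇒ ok; ctr=4 reg=3
step 4: T2 CAS ⇒ retry; ctr=4 reg=3
step 5: T0 LOAD ⇒ load; ctr=4 reg=4
step 6: T0 CAS ⇒ ok; ctr=5 reg=4
step 7: T2 LOAD ⇒ load; ctr=5 reg=5
step 8: T2 CAS ⇒ ok; ctr=6 reg=5
step 9: T1 LOAD ⇒ load; ctr=6 reg=6
step 10: T1 CAS ⇒ ok; ctr=7 reg=6
step 11: T0 LOAD ⇒ load; ctr=7 reg=7
step 12: T0 CAS ⇒ ok; ctr=8 reg=7
step 13: T1 LOAD ⇒ load; ctr=8 reg=8
step 14: T1 CAS ⇒ ok; ctr=9 reg=8
step 15: T1 LOAD ⇒ load; ctr=9 reg=9
step 16: T1 CAS ⇒ ok; ctr=10 reg=9
step 17: T1 LOAD ⇒ load; ctr=10 reg=10
step 18: T1 CAS ⇒ ok; ctr=11 reg=10

counter = 11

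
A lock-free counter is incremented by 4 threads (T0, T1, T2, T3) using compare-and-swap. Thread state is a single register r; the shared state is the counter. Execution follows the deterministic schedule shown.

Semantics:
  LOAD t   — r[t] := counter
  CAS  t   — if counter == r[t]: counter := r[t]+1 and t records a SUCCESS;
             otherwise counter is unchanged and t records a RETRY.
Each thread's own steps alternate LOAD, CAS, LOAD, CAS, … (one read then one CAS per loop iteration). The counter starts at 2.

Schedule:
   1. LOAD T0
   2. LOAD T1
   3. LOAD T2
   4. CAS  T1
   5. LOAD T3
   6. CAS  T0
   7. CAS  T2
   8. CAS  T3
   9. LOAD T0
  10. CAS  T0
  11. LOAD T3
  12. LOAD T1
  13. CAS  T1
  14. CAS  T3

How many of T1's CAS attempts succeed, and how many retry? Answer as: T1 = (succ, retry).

#1 T0 reads 2
#2 T1 reads 2
#3 T2 reads 2
#4 T1 CAS(2→3) writes; counter now 3
#5 T3 reads 3
#6 T0 CAS(2→3) fails; counter now 3
#7 T2 CAS(2→3) fails; counter now 3
#8 T3 CAS(3→4) writes; counter now 4
#9 T0 reads 4
#10 T0 CAS(4→5) writes; counter now 5
#11 T3 reads 5
#12 T1 reads 5
#13 T1 CAS(5→6) writes; counter now 6
#14 T3 CAS(5→6) fails; counter now 6

T1 = (2, 0)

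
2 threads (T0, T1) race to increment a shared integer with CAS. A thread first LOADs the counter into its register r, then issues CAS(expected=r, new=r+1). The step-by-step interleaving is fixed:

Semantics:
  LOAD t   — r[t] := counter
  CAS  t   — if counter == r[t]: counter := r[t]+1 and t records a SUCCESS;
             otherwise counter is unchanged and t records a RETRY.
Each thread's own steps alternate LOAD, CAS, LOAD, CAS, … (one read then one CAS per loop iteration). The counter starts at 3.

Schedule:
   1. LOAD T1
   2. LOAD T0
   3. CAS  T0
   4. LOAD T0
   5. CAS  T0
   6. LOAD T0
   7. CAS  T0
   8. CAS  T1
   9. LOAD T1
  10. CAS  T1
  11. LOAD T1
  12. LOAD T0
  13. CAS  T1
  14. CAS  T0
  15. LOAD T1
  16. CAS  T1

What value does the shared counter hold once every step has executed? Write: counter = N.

counter = 9

   1) LOAD T1:  M=3  r_T1=3
   2) LOAD T0:  M=3  r_T0=3
   3) CAS  T0:  M=4  r_T0=3 ✓
   4) LOAD T0:  M=4  r_T0=4
   5) CAS  T0:  M=5  r_T0=4 ✓
   6) LOAD T0:  M=5  r_T0=5
   7) CAS  T0:  M=6  r_T0=5 ✓
   8) CAS  T1:  M=6  r_T1=3 ✗
   9) LOAD T1:  M=6  r_T1=6
  10) CAS  T1:  M=7  r_T1=6 ✓
  11) LOAD T1:  M=7  r_T1=7
  12) LOAD T0:  M=7  r_T0=7
  13) CAS  T1:  M=8  r_T1=7 ✓
  14) CAS  T0:  M=8  r_T0=7 ✗
  15) LOAD T1:  M=8  r_T1=8
  16) CAS  T1:  M=9  r_T1=8 ✓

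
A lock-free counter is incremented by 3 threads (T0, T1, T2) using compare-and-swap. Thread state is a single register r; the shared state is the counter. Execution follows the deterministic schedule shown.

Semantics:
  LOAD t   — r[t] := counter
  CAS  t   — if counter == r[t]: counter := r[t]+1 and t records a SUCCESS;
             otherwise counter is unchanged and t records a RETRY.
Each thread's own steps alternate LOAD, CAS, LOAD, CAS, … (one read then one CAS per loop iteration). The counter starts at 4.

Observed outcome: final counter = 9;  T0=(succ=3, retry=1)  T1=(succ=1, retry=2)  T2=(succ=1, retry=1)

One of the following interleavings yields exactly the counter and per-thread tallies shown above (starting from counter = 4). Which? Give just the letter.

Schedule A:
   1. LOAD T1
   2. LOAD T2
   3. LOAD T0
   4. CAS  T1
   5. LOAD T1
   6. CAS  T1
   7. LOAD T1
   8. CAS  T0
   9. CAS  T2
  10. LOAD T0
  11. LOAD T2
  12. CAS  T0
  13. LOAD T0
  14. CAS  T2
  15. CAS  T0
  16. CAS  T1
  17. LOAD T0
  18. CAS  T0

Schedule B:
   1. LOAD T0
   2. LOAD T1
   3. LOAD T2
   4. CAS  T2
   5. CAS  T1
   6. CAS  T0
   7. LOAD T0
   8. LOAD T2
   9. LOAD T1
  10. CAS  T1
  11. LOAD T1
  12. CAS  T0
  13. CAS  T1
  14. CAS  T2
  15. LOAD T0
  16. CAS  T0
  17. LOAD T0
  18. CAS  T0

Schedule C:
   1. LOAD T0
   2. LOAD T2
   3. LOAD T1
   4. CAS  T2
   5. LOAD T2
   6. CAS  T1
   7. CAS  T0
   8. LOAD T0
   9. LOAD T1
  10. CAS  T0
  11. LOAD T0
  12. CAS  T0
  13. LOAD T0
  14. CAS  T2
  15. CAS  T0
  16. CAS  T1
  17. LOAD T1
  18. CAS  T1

Tracing schedule C:
   1) LOAD T0:  M=4  r_T0=4
   2) LOAD T2:  M=4  r_T2=4
   3) LOAD T1:  M=4  r_T1=4
   4) CAS  T2:  M=5  r_T2=4 ✓
   5) LOAD T2:  M=5  r_T2=5
   6) CAS  T1:  M=5  r_T1=4 ✗
   7) CAS  T0:  M=5  r_T0=4 ✗
   8) LOAD T0:  M=5  r_T0=5
   9) LOAD T1:  M=5  r_T1=5
  10) CAS  T0:  M=6  r_T0=5 ✓
  11) LOAD T0:  M=6  r_T0=6
  12) CAS  T0:  M=7  r_T0=6 ✓
  13) LOAD T0:  M=7  r_T0=7
  14) CAS  T2:  M=7  r_T2=5 ✗
  15) CAS  T0:  M=8  r_T0=7 ✓
  16) CAS  T1:  M=8  r_T1=5 ✗
  17) LOAD T1:  M=8  r_T1=8
  18) CAS  T1:  M=9  r_T1=8 ✓

C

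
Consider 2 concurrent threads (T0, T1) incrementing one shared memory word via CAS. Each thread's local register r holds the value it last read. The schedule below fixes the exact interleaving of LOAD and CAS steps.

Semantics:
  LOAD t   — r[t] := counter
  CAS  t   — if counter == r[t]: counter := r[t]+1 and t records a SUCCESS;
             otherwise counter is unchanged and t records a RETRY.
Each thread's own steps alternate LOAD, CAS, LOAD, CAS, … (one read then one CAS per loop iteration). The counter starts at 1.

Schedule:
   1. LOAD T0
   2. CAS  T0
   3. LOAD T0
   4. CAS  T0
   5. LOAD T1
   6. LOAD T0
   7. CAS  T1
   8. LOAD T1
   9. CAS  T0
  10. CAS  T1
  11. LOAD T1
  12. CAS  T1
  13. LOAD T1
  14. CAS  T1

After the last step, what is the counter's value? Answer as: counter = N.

#1 T0 reads 1
#2 T0 CAS(1→2) writes; counter now 2
#3 T0 reads 2
#4 T0 CAS(2→3) writes; counter now 3
#5 T1 reads 3
#6 T0 reads 3
#7 T1 CAS(3→4) writes; counter now 4
#8 T1 reads 4
#9 T0 CAS(3→4) fails; counter now 4
#10 T1 CAS(4→5) writes; counter now 5
#11 T1 reads 5
#12 T1 CAS(5→6) writes; counter now 6
#13 T1 reads 6
#14 T1 CAS(6→7) writes; counter now 7

counter = 7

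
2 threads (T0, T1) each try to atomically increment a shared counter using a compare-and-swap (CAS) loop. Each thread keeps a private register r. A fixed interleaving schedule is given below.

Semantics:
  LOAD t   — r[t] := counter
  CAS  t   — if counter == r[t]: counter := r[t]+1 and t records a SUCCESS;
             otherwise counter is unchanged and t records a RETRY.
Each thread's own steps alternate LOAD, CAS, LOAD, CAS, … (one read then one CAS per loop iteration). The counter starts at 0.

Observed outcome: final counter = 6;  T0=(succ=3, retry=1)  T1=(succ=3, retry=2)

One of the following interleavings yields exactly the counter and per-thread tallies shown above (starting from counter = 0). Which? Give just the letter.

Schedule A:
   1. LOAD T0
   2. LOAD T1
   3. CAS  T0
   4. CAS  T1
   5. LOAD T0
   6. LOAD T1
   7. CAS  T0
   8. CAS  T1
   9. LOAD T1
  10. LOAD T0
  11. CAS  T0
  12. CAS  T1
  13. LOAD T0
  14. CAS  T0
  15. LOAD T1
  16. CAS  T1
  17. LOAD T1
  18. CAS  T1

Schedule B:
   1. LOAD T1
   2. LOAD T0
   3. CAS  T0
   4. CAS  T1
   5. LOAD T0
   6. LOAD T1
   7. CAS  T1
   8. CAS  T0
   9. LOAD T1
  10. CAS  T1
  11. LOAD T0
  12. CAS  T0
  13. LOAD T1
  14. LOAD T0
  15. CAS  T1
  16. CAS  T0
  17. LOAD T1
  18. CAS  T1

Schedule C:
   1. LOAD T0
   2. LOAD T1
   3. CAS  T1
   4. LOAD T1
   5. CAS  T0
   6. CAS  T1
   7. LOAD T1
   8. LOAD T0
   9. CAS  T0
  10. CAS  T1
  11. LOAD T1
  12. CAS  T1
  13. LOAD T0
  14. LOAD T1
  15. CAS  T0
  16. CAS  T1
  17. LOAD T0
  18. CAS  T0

Simulating candidate C:
1. LOAD T0 → mem=0 r[T0]=0 [LOAD]
2. LOAD T1 → mem=0 r[T1]=0 [LOAD]
3. CAS T1 → mem=1 r[T1]=0 [OK]
4. LOAD T1 → mem=1 r[T1]=1 [LOAD]
5. CAS T0 → mem=1 r[T0]=0 [RETRY]
6. CAS T1 → mem=2 r[T1]=1 [OK]
7. LOAD T1 → mem=2 r[T1]=2 [LOAD]
8. LOAD T0 → mem=2 r[T0]=2 [LOAD]
9. CAS T0 → mem=3 r[T0]=2 [OK]
10. CAS T1 → mem=3 r[T1]=2 [RETRY]
11. LOAD T1 → mem=3 r[T1]=3 [LOAD]
12. CAS T1 → mem=4 r[T1]=3 [OK]
13. LOAD T0 → mem=4 r[T0]=4 [LOAD]
14. LOAD T1 → mem=4 r[T1]=4 [LOAD]
15. CAS T0 → mem=5 r[T0]=4 [OK]
16. CAS T1 → mem=5 r[T1]=4 [RETRY]
17. LOAD T0 → mem=5 r[T0]=5 [LOAD]
18. CAS T0 → mem=6 r[T0]=5 [OK]

C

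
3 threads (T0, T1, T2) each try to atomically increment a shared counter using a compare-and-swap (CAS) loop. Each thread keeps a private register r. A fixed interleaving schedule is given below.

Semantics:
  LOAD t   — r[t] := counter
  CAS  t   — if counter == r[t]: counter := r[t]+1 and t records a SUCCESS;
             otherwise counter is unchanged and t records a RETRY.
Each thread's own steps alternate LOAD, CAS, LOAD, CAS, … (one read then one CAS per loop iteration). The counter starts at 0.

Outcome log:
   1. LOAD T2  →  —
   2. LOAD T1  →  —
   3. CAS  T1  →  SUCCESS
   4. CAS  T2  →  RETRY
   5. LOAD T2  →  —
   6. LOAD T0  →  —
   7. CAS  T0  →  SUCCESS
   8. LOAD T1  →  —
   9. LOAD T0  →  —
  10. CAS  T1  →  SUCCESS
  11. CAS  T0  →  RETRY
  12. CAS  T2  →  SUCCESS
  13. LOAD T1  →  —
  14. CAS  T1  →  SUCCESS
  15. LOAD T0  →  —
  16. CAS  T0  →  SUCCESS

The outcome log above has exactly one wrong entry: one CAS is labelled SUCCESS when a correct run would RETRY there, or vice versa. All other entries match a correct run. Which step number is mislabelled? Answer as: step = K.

Correct run:
step 1: T2 LOAD ⇒ load; ctr=0 reg=0
step 2: T1 LOAD ⇒ load; ctr=0 reg=0
step 3: T1 CAS ⇒ ok; ctr=1 reg=0
step 4: T2 CAS ⇒ retry; ctr=1 reg=0
step 5: T2 LOAD ⇒ load; ctr=1 reg=1
step 6: T0 LOAD ⇒ load; ctr=1 reg=1
step 7: T0 CAS ⇒ ok; ctr=2 reg=1
step 8: T1 LOAD ⇒ load; ctr=2 reg=2
step 9: T0 LOAD ⇒ load; ctr=2 reg=2
step 10: T1 CAS ⇒ ok; ctr=3 reg=2
step 11: T0 CAS ⇒ retry; ctr=3 reg=2
step 12: T2 CAS ⇒ retry; ctr=3 reg=1
step 13: T1 LOAD ⇒ load; ctr=3 reg=3
step 14: T1 CAS ⇒ ok; ctr=4 reg=3
step 15: T0 LOAD ⇒ load; ctr=4 reg=4
step 16: T0 CAS ⇒ ok; ctr=5 reg=4
Mismatch at 12.

step = 12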